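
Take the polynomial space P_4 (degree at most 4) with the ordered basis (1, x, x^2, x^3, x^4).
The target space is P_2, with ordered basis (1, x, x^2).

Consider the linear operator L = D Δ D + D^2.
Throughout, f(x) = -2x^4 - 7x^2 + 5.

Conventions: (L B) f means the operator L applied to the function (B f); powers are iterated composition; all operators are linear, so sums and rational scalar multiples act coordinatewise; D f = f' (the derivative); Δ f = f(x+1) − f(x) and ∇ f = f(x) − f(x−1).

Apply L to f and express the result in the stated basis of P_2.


D f = -8x^3 - 14x
Δ D f = -24x^2 - 24x - 22
D Δ D f = -48x - 24
D f = -8x^3 - 14x
D D f = -24x^2 - 14
(D Δ D + D^2) f = -24x^2 - 48x - 38

the image equals g(x) = -24x^2 - 48x - 38


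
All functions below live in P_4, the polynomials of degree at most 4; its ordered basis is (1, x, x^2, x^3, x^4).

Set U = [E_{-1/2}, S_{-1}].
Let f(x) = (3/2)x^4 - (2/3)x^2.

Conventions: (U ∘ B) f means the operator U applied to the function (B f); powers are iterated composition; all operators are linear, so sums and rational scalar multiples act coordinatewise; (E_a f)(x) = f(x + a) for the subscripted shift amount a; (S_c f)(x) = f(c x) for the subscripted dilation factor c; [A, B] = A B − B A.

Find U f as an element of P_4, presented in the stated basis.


S_{-1} f = (3/2)x^4 - (2/3)x^2
E_{-1/2} S_{-1} f = (3/2)x^4 - 3x^3 + (19/12)x^2 - (1/12)x - 7/96
E_{-1/2} f = (3/2)x^4 - 3x^3 + (19/12)x^2 - (1/12)x - 7/96
S_{-1} E_{-1/2} f = (3/2)x^4 + 3x^3 + (19/12)x^2 + (1/12)x - 7/96
[E_{-1/2}, S_{-1}] f = -6x^3 - (1/6)x

the image equals g(x) = -6x^3 - (1/6)x


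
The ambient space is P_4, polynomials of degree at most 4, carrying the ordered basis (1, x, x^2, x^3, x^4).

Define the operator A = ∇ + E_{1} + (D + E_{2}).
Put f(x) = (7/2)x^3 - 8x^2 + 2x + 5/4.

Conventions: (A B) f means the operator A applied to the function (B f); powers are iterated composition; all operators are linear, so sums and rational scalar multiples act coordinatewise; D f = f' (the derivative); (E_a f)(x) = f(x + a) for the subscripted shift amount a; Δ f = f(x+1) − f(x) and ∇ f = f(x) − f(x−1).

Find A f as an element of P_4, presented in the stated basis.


∇ f = (21/2)x^2 - (53/2)x + 27/2
E_{1} f = (7/2)x^3 + (5/2)x^2 - (7/2)x - 5/4
D f = (21/2)x^2 - 16x + 2
E_{2} f = (7/2)x^3 + 13x^2 + 12x + 5/4
(D + E_{2}) f = (7/2)x^3 + (47/2)x^2 - 4x + 13/4
(∇ + E_{1} + (D + E_{2})) f = 7x^3 + (73/2)x^2 - 34x + 31/2

g(x) = 7x^3 + (73/2)x^2 - 34x + 31/2


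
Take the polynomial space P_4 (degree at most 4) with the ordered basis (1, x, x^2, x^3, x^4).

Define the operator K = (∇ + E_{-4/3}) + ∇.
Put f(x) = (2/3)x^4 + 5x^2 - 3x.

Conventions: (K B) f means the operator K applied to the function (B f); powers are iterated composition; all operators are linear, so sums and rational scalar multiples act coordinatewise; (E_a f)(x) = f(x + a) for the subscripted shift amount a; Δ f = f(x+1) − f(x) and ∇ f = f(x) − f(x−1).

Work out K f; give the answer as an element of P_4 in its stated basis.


g(x) = (2/3)x^4 + (16/9)x^3 + (37/9)x^2 + (217/81)x - 568/243

∇ f = (8/3)x^3 - 4x^2 + (38/3)x - 26/3
E_{-4/3} f = (2/3)x^4 - (32/9)x^3 + (109/9)x^2 - (1835/81)x + 3644/243
(∇ + E_{-4/3}) f = (2/3)x^4 - (8/9)x^3 + (73/9)x^2 - (809/81)x + 1538/243
∇ f = (8/3)x^3 - 4x^2 + (38/3)x - 26/3
((∇ + E_{-4/3}) + ∇) f = (2/3)x^4 + (16/9)x^3 + (37/9)x^2 + (217/81)x - 568/243


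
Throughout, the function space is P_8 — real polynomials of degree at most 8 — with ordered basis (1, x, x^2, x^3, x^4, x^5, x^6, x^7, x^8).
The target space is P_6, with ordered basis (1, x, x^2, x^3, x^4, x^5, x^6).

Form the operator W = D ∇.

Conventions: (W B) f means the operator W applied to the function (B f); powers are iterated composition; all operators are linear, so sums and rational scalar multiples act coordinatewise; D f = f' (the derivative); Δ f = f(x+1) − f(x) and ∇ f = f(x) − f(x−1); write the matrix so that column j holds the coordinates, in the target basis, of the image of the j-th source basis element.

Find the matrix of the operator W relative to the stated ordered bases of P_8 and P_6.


the matrix is [[0, 0, 2, -3, 4, -5, 6, -7, 8]; [0, 0, 0, 6, -12, 20, -30, 42, -56]; [0, 0, 0, 0, 12, -30, 60, -105, 168]; [0, 0, 0, 0, 0, 20, -60, 140, -280]; [0, 0, 0, 0, 0, 0, 30, -105, 280]; [0, 0, 0, 0, 0, 0, 0, 42, -168]; [0, 0, 0, 0, 0, 0, 0, 0, 56]] (rows listed top to bottom)

image of 1: 0
image of x: 0
image of x^2: 2
image of x^3: 6x - 3
image of x^4: 12x^2 - 12x + 4
image of x^5: 20x^3 - 30x^2 + 20x - 5
image of x^6: 30x^4 - 60x^3 + 60x^2 - 30x + 6
image of x^7: 42x^5 - 105x^4 + 140x^3 - 105x^2 + 42x - 7
image of x^8: 56x^6 - 168x^5 + 280x^4 - 280x^3 + 168x^2 - 56x + 8
each image's coordinates form column j of the matrix


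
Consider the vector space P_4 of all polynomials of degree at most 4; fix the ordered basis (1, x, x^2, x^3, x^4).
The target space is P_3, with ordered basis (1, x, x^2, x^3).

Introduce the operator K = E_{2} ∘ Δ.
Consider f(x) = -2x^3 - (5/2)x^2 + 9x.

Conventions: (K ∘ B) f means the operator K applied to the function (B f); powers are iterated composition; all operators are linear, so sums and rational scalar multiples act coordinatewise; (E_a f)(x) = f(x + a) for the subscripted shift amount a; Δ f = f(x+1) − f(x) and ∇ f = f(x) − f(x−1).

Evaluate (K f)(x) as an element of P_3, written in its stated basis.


Δ f = -6x^2 - 11x + 9/2
E_{2} Δ f = -6x^2 - 35x - 83/2

the result is g(x) = -6x^2 - 35x - 83/2


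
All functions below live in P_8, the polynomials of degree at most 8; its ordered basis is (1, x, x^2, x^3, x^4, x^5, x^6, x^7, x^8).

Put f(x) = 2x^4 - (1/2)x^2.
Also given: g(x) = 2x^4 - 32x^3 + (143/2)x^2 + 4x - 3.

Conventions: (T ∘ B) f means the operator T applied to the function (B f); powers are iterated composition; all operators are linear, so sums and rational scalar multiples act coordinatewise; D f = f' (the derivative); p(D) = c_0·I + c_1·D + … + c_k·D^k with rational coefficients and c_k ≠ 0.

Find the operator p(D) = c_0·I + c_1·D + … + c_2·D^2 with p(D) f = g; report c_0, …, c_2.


D^0 f = 2x^4 - (1/2)x^2
D^1 f = 8x^3 - x
D^2 f = 24x^2 - 1
matching coefficients of g against c_0 f + c_1 Df + … from the top degree down determines the c_i
solution: c_0 = 1, c_1 = -4, c_2 = 3

c_0 = 1, c_1 = -4, c_2 = 3


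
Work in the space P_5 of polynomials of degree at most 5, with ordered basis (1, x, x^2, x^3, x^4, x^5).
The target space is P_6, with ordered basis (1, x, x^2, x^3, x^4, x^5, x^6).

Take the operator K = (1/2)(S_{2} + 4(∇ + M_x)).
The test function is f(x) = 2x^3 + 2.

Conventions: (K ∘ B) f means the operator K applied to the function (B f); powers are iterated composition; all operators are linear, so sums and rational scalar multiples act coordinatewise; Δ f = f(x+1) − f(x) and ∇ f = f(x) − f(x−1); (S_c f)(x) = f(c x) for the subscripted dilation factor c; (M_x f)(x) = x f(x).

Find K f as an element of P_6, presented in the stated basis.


g(x) = 4x^4 + 8x^3 + 12x^2 - 8x + 5

S_{2} f = 16x^3 + 2
∇ f = 6x^2 - 6x + 2
M_x f = 2x^4 + 2x
(∇ + M_x) f = 2x^4 + 6x^2 - 4x + 2
(4(∇ + M_x)) f = 8x^4 + 24x^2 - 16x + 8
(S_{2} + 4(∇ + M_x)) f = 8x^4 + 16x^3 + 24x^2 - 16x + 10
((1/2)(S_{2} + 4(∇ + M_x))) f = 4x^4 + 8x^3 + 12x^2 - 8x + 5


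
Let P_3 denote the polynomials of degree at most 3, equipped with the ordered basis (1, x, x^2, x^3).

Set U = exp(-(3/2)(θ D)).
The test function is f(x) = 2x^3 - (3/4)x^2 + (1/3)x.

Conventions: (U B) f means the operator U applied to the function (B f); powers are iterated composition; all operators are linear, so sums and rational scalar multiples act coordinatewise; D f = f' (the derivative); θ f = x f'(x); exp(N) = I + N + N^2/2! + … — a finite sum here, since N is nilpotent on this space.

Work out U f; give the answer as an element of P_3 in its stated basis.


the image equals g(x) = 2x^3 - (75/4)x^2 + (355/12)x

order-1 term: -18x^2 + (9/4)x
order-2 term: 27x
the series for exp(-(3/2)(θ D)) f terminates at order 2
exp(-(3/2)(θ D)) f = 2x^3 - (75/4)x^2 + (355/12)x


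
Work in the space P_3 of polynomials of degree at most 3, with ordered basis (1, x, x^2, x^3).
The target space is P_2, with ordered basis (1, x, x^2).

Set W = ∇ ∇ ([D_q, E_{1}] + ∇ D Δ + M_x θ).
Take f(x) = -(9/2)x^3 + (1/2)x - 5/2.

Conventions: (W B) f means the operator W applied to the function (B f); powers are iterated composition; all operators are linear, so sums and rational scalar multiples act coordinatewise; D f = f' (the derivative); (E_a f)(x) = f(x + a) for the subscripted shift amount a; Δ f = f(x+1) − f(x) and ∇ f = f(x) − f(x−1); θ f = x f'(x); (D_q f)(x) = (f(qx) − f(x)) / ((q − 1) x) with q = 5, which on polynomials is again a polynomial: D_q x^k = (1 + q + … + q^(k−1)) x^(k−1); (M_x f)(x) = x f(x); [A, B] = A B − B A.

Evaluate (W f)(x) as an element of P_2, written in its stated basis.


E_{1} f = -(9/2)x^3 - (27/2)x^2 - 13x - 13/2
D_q E_{1} f = -(279/2)x^2 - 81x - 13
D_q f = -(279/2)x^2 + 1/2
E_{1} D_q f = -(279/2)x^2 - 279x - 139
[D_q, E_{1}] f = 198x + 126
Δ f = -(27/2)x^2 - (27/2)x - 4
D Δ f = -27x - 27/2
∇ (D Δ) f = -27
θ f = -(27/2)x^3 + (1/2)x
M_x θ f = -(27/2)x^4 + (1/2)x^2
([D_q, E_{1}] + ∇ D Δ + M_x θ) f = -(27/2)x^4 + (1/2)x^2 + 198x + 99
∇ ([D_q, E_{1}] + ∇ D Δ + M_x θ) f = -54x^3 + 81x^2 - 53x + 211
∇ ∇ ([D_q, E_{1}] + ∇ D Δ + M_x θ) f = -162x^2 + 324x - 188

the image equals g(x) = -162x^2 + 324x - 188


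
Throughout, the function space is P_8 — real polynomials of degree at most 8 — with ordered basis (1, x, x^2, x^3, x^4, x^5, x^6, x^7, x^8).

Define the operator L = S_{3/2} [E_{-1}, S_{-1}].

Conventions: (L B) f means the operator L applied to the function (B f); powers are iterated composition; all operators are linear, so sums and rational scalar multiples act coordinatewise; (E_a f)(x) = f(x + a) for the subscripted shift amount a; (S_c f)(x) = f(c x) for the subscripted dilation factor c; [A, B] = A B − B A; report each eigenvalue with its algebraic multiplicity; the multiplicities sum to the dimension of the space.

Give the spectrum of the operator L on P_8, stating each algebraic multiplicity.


image of 1: 0
image of x: 2
image of x^2: -6x
image of x^3: (27/2)x^2 + 2
image of x^4: -27x^3 - 12x
image of x^5: (405/8)x^4 + 45x^2 + 2
image of x^6: -(729/8)x^5 - 135x^3 - 18x
image of x^7: (5103/32)x^6 + (2835/8)x^4 + (189/2)x^2 + 2
image of x^8: -(2187/8)x^7 - (1701/2)x^5 - 378x^3 - 24x
the matrix is upper triangular; its diagonal is (0, 0, 0, 0, 0, 0, 0, 0, 0)
for a triangular matrix the eigenvalues are the diagonal entries, with algebraic multiplicity their repetition count

λ = 0 (multiplicity 9)


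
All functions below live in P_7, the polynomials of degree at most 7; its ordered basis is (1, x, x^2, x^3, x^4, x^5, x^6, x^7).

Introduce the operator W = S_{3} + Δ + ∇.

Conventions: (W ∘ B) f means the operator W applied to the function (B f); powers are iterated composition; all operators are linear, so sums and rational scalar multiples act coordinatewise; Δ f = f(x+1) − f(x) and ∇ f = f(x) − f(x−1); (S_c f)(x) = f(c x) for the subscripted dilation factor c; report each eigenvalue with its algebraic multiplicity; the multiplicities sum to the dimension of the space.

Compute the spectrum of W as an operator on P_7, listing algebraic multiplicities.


λ = 1 (multiplicity 1), λ = 3 (multiplicity 1), λ = 9 (multiplicity 1), λ = 27 (multiplicity 1), λ = 81 (multiplicity 1), λ = 243 (multiplicity 1), λ = 729 (multiplicity 1), λ = 2187 (multiplicity 1)

image of 1: 1
image of x: 3x + 2
image of x^2: 9x^2 + 4x
image of x^3: 27x^3 + 6x^2 + 2
image of x^4: 81x^4 + 8x^3 + 8x
image of x^5: 243x^5 + 10x^4 + 20x^2 + 2
image of x^6: 729x^6 + 12x^5 + 40x^3 + 12x
image of x^7: 2187x^7 + 14x^6 + 70x^4 + 42x^2 + 2
the matrix is upper triangular; its diagonal is (1, 3, 9, 27, 81, 243, 729, 2187)
for a triangular matrix the eigenvalues are the diagonal entries, with algebraic multiplicity their repetition count


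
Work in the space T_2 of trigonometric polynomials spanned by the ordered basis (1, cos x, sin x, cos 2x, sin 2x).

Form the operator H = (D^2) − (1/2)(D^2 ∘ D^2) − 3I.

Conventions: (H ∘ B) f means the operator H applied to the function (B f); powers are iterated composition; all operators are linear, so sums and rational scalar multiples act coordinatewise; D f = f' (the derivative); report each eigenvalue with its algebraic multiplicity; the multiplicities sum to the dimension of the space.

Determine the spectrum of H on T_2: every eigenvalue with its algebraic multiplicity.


image of 1: -3
image of cos x: -(9/2)cos x
image of sin x: -(9/2)sin x
image of cos 2x: -15cos 2x
image of sin 2x: -15sin 2x
the matrix is diagonal; its diagonal is (-3, -9/2, -9/2, -15, -15)
for a triangular matrix the eigenvalues are the diagonal entries, with algebraic multiplicity their repetition count

λ = -15 (multiplicity 2), λ = -9/2 (multiplicity 2), λ = -3 (multiplicity 1)


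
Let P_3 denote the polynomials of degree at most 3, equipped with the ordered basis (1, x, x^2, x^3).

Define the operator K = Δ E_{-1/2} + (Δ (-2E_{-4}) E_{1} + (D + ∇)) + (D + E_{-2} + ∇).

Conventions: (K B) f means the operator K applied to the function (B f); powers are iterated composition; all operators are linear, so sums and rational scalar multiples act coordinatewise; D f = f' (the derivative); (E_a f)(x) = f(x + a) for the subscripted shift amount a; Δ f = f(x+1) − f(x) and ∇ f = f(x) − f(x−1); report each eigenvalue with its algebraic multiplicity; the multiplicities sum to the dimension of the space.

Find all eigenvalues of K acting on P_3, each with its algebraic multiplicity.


image of 1: 1
image of x: x + 1
image of x^2: x^2 + 2x + 12
image of x^3: x^3 + 3x^2 + 36x - 175/4
the matrix is upper triangular; its diagonal is (1, 1, 1, 1)
for a triangular matrix the eigenvalues are the diagonal entries, with algebraic multiplicity their repetition count

λ = 1 (multiplicity 4)


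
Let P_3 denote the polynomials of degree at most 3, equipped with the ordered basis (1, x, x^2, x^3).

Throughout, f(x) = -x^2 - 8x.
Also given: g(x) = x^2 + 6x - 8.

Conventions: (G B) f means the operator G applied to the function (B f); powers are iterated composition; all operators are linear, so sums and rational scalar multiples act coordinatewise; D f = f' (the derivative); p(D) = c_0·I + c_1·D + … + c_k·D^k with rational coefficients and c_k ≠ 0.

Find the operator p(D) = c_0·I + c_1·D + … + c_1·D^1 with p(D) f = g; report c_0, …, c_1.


D^0 f = -x^2 - 8x
D^1 f = -2x - 8
matching coefficients of g against c_0 f + c_1 Df + … from the top degree down determines the c_i
solution: c_0 = -1, c_1 = 1

c_0 = -1, c_1 = 1


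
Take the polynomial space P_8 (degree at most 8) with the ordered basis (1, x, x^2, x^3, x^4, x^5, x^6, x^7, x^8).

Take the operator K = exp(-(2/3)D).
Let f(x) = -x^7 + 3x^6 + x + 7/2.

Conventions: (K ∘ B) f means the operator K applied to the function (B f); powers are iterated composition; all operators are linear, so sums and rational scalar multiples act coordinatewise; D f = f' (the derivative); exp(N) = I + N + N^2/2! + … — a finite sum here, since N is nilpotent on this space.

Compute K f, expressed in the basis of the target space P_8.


order-1 term: (14/3)x^6 - 12x^5 - 2/3
order-2 term: -(28/3)x^5 + 20x^4
order-3 term: (280/27)x^4 - (160/9)x^3
order-4 term: -(560/81)x^3 + (80/9)x^2
order-5 term: (224/81)x^2 - (64/27)x
order-6 term: -(448/729)x + 64/243
order-7 term: 128/2187
the series for exp(-(2/3)D) f terminates at order 7
exp(-(2/3)D) f = -x^7 + (23/3)x^6 - (64/3)x^5 + (820/27)x^4 - (2000/81)x^3 + (944/81)x^2 - (1447/729)x + 13801/4374

g(x) = -x^7 + (23/3)x^6 - (64/3)x^5 + (820/27)x^4 - (2000/81)x^3 + (944/81)x^2 - (1447/729)x + 13801/4374


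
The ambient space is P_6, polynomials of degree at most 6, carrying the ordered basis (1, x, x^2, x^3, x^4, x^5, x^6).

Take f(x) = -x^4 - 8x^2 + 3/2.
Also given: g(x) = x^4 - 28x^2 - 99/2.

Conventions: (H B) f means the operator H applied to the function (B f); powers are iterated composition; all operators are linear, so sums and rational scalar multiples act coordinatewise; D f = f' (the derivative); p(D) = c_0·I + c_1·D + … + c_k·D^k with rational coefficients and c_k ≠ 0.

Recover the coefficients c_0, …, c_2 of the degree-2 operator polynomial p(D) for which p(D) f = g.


c_0 = -1, c_1 = 0, c_2 = 3

D^0 f = -x^4 - 8x^2 + 3/2
D^1 f = -4x^3 - 16x
D^2 f = -12x^2 - 16
matching coefficients of g against c_0 f + c_1 Df + … from the top degree down determines the c_i
solution: c_0 = -1, c_1 = 0, c_2 = 3


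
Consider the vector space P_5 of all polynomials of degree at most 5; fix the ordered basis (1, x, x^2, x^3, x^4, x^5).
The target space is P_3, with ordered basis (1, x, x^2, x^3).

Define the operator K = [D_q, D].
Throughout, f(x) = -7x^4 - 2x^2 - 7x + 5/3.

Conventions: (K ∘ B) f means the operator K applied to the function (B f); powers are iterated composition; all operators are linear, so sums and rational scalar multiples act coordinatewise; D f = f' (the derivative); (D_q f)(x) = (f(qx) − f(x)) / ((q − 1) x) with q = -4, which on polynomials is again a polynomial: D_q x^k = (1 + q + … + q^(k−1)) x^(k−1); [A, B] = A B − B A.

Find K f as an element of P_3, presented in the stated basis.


g(x) = -1435x^2 - 10

D f = -28x^3 - 4x - 7
D_q D f = -364x^2 - 4
D_q f = 357x^3 + 6x - 7
D D_q f = 1071x^2 + 6
[D_q, D] f = -1435x^2 - 10


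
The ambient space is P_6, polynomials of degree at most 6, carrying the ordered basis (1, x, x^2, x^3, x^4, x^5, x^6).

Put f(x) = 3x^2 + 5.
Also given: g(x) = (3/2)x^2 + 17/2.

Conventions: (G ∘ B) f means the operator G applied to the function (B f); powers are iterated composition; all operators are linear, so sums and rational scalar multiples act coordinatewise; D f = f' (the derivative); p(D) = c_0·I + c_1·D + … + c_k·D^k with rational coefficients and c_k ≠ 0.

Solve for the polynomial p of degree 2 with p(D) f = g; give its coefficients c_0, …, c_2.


D^0 f = 3x^2 + 5
D^1 f = 6x
D^2 f = 6
matching coefficients of g against c_0 f + c_1 Df + … from the top degree down determines the c_i
solution: c_0 = 1/2, c_1 = 0, c_2 = 1

p(D) = (1/2)·I + D^2, i.e. c_0 = 1/2, c_1 = 0, c_2 = 1


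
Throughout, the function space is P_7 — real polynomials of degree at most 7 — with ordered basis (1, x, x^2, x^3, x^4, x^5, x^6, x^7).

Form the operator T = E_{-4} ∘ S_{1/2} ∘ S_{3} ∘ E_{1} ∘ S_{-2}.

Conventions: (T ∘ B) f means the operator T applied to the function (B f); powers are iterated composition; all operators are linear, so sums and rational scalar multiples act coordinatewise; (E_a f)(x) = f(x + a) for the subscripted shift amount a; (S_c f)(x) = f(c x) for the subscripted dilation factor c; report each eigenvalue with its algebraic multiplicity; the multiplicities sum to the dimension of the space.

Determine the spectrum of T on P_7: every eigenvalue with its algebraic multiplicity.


λ = -2187 (multiplicity 1), λ = -243 (multiplicity 1), λ = -27 (multiplicity 1), λ = -3 (multiplicity 1), λ = 1 (multiplicity 1), λ = 9 (multiplicity 1), λ = 81 (multiplicity 1), λ = 729 (multiplicity 1)

image of 1: 1
image of x: -3x + 10
image of x^2: 9x^2 - 60x + 100
image of x^3: -27x^3 + 270x^2 - 900x + 1000
image of x^4: 81x^4 - 1080x^3 + 5400x^2 - 12000x + 10000
image of x^5: -243x^5 + 4050x^4 - 27000x^3 + 90000x^2 - 150000x + 100000
image of x^6: 729x^6 - 14580x^5 + 121500x^4 - 540000x^3 + 1350000x^2 - 1800000x + 1000000
image of x^7: -2187x^7 + 51030x^6 - 510300x^5 + 2835000x^4 - 9450000x^3 + 18900000x^2 - 21000000x + 10000000
the matrix is upper triangular; its diagonal is (1, -3, 9, -27, 81, -243, 729, -2187)
for a triangular matrix the eigenvalues are the diagonal entries, with algebraic multiplicity their repetition count


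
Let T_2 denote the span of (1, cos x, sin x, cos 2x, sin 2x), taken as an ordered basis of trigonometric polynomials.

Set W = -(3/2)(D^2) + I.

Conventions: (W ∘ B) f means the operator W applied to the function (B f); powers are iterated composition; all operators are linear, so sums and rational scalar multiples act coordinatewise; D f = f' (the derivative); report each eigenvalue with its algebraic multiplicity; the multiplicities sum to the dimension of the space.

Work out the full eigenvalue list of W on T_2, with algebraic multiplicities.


image of 1: 1
image of cos x: (5/2)cos x
image of sin x: (5/2)sin x
image of cos 2x: 7cos 2x
image of sin 2x: 7sin 2x
the matrix is diagonal; its diagonal is (1, 5/2, 5/2, 7, 7)
for a triangular matrix the eigenvalues are the diagonal entries, with algebraic multiplicity their repetition count

λ = 1 (multiplicity 1), λ = 5/2 (multiplicity 2), λ = 7 (multiplicity 2)


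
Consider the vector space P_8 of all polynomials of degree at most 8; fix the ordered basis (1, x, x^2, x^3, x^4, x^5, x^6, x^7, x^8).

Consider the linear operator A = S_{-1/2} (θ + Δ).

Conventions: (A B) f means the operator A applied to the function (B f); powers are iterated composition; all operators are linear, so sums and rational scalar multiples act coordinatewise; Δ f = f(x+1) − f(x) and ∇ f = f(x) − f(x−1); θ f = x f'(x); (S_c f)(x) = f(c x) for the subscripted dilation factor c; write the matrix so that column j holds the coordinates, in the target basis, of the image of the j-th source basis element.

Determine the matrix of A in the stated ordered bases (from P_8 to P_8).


image of 1: 0
image of x: -(1/2)x + 1
image of x^2: (1/2)x^2 - x + 1
image of x^3: -(3/8)x^3 + (3/4)x^2 - (3/2)x + 1
image of x^4: (1/4)x^4 - (1/2)x^3 + (3/2)x^2 - 2x + 1
image of x^5: -(5/32)x^5 + (5/16)x^4 - (5/4)x^3 + (5/2)x^2 - (5/2)x + 1
image of x^6: (3/32)x^6 - (3/16)x^5 + (15/16)x^4 - (5/2)x^3 + (15/4)x^2 - 3x + 1
image of x^7: -(7/128)x^7 + (7/64)x^6 - (21/32)x^5 + (35/16)x^4 - (35/8)x^3 + (21/4)x^2 - (7/2)x + 1
image of x^8: (1/32)x^8 - (1/16)x^7 + (7/16)x^6 - (7/4)x^5 + (35/8)x^4 - 7x^3 + 7x^2 - 4x + 1
each image's coordinates form column j of the matrix

the matrix is [[0, 1, 1, 1, 1, 1, 1, 1, 1]; [0, -1/2, -1, -3/2, -2, -5/2, -3, -7/2, -4]; [0, 0, 1/2, 3/4, 3/2, 5/2, 15/4, 21/4, 7]; [0, 0, 0, -3/8, -1/2, -5/4, -5/2, -35/8, -7]; [0, 0, 0, 0, 1/4, 5/16, 15/16, 35/16, 35/8]; [0, 0, 0, 0, 0, -5/32, -3/16, -21/32, -7/4]; [0, 0, 0, 0, 0, 0, 3/32, 7/64, 7/16]; [0, 0, 0, 0, 0, 0, 0, -7/128, -1/16]; [0, 0, 0, 0, 0, 0, 0, 0, 1/32]] (rows listed top to bottom)


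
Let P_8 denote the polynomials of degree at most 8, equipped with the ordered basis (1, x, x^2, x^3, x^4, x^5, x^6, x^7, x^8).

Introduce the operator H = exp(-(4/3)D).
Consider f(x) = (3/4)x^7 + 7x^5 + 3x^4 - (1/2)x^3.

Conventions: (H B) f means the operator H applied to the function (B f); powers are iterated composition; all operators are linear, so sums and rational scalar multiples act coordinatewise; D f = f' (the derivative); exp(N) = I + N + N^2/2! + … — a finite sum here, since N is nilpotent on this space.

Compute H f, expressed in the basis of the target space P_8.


the result is g(x) = (3/4)x^7 - 7x^6 + 35x^5 - (953/9)x^4 + (10309/54)x^3 - (5354/27)x^2 + (26488/243)x - 17824/729

order-1 term: -7x^6 - (140/3)x^4 - 16x^3 + 2x^2
order-2 term: 28x^5 + (1120/9)x^3 + 32x^2 - (8/3)x
order-3 term: -(560/9)x^4 - (4480/27)x^2 - (256/9)x + 32/27
order-4 term: (2240/27)x^3 + (8960/81)x + 256/27
order-5 term: -(1792/27)x^2 - 7168/243
order-6 term: (7168/243)x
order-7 term: -4096/729
the series for exp(-(4/3)D) f terminates at order 7
exp(-(4/3)D) f = (3/4)x^7 - 7x^6 + 35x^5 - (953/9)x^4 + (10309/54)x^3 - (5354/27)x^2 + (26488/243)x - 17824/729


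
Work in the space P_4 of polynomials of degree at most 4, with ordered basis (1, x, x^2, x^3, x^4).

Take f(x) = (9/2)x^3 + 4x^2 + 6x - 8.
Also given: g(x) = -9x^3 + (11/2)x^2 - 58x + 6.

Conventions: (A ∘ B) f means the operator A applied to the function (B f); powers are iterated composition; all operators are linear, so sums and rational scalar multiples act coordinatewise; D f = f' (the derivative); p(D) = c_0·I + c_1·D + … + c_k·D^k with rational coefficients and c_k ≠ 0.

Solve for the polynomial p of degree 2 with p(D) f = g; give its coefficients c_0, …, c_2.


D^0 f = (9/2)x^3 + 4x^2 + 6x - 8
D^1 f = (27/2)x^2 + 8x + 6
D^2 f = 27x + 8
matching coefficients of g against c_0 f + c_1 Df + … from the top degree down determines the c_i
solution: c_0 = -2, c_1 = 1, c_2 = -2

p(D) = -2·I + D − 2·D^2, i.e. c_0 = -2, c_1 = 1, c_2 = -2


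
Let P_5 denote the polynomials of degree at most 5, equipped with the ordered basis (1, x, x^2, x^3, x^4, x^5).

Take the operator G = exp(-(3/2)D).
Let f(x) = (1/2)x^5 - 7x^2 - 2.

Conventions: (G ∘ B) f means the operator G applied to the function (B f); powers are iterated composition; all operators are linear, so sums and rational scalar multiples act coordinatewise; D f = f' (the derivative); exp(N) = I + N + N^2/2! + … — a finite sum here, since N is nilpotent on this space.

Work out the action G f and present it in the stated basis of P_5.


the result is g(x) = (1/2)x^5 - (15/4)x^4 + (45/4)x^3 - (191/8)x^2 + (1077/32)x - 1379/64

order-1 term: -(15/4)x^4 + 21x
order-2 term: (45/4)x^3 - 63/4
order-3 term: -(135/8)x^2
order-4 term: (405/32)x
order-5 term: -243/64
the series for exp(-(3/2)D) f terminates at order 5
exp(-(3/2)D) f = (1/2)x^5 - (15/4)x^4 + (45/4)x^3 - (191/8)x^2 + (1077/32)x - 1379/64


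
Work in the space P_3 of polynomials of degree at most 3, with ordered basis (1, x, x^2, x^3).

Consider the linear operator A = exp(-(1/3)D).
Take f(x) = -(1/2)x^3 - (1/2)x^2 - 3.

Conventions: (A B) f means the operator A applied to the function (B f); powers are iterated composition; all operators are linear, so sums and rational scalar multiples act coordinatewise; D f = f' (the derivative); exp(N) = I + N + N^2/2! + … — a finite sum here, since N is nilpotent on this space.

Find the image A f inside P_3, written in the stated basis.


g(x) = -(1/2)x^3 + (1/6)x - 82/27

order-1 term: (1/2)x^2 + (1/3)x
order-2 term: -(1/6)x - 1/18
order-3 term: 1/54
the series for exp(-(1/3)D) f terminates at order 3
exp(-(1/3)D) f = -(1/2)x^3 + (1/6)x - 82/27


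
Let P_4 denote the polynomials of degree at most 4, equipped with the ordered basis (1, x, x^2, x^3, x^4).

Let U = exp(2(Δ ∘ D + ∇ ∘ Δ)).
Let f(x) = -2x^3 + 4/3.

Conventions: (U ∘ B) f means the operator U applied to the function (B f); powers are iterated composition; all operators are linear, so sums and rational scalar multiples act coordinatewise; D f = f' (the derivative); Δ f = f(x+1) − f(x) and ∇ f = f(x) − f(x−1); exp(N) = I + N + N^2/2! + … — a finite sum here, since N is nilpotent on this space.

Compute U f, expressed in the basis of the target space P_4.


the image equals g(x) = -2x^3 - 48x - 32/3

order-1 term: -48x - 12
the series for exp(2(Δ ∘ D + ∇ ∘ Δ)) f terminates at order 1
exp(2(Δ ∘ D + ∇ ∘ Δ)) f = -2x^3 - 48x - 32/3


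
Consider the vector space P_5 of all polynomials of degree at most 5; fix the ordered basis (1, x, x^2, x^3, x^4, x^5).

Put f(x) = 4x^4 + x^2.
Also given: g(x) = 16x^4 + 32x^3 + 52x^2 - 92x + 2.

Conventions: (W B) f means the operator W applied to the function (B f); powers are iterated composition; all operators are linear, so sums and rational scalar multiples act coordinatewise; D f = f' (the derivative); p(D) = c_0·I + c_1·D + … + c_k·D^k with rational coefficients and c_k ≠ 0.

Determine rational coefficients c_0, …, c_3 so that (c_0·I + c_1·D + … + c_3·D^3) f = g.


p(D) = 4·I + 2·D + D^2 − D^3, i.e. c_0 = 4, c_1 = 2, c_2 = 1, c_3 = -1

D^0 f = 4x^4 + x^2
D^1 f = 16x^3 + 2x
D^2 f = 48x^2 + 2
D^3 f = 96x
matching coefficients of g against c_0 f + c_1 Df + … from the top degree down determines the c_i
solution: c_0 = 4, c_1 = 2, c_2 = 1, c_3 = -1


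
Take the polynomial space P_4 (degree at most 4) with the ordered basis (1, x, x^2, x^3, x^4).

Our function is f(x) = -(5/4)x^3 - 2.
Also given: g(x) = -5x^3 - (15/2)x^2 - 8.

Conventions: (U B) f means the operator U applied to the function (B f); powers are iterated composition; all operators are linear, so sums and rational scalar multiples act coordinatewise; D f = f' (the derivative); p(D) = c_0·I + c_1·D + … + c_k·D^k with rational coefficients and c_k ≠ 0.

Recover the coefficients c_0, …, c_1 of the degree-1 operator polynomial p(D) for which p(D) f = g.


D^0 f = -(5/4)x^3 - 2
D^1 f = -(15/4)x^2
matching coefficients of g against c_0 f + c_1 Df + … from the top degree down determines the c_i
solution: c_0 = 4, c_1 = 2

p(D) = 4·I + 2·D, i.e. c_0 = 4, c_1 = 2


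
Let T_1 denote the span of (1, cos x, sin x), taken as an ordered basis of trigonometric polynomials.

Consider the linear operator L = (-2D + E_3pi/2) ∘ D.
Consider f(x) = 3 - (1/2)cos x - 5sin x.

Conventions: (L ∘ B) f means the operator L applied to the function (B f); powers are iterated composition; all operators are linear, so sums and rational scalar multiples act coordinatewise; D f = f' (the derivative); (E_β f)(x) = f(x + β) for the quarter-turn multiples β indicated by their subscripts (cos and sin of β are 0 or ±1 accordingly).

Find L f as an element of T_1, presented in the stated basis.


g(x) = -(3/2)cos x - 15sin x

D f = -5cos x + (1/2)sin x
D D f = (1/2)cos x + 5sin x
(-2D) D f = -cos x - 10sin x
E_3pi/2 D f = -(1/2)cos x - 5sin x
(-2D + E_3pi/2) D f = -(3/2)cos x - 15sin x


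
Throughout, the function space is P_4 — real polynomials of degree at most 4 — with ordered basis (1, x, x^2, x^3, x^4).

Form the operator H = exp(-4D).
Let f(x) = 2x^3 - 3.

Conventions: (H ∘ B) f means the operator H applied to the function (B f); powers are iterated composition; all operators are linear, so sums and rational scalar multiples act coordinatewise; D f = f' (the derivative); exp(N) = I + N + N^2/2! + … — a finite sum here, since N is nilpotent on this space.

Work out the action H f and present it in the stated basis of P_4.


order-1 term: -24x^2
order-2 term: 96x
order-3 term: -128
the series for exp(-4D) f terminates at order 3
exp(-4D) f = 2x^3 - 24x^2 + 96x - 131

the image equals g(x) = 2x^3 - 24x^2 + 96x - 131


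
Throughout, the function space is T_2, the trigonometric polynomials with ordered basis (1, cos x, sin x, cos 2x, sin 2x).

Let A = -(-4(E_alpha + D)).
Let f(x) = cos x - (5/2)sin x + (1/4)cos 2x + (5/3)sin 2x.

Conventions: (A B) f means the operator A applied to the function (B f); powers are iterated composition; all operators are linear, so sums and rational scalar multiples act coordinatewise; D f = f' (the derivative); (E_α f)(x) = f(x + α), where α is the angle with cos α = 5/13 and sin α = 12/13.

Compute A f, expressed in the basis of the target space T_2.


the image equals g(x) = -(230/13)cos x - (150/13)sin x + (8803/507)cos 2x - (3754/507)sin 2x

E_alpha f = -(25/13)cos x - (49/26)sin x + (681/676)cos 2x - (685/507)sin 2x
D f = -(5/2)cos x - sin x + (10/3)cos 2x - (1/2)sin 2x
(E_alpha + D) f = -(115/26)cos x - (75/26)sin x + (8803/2028)cos 2x - (1877/1014)sin 2x
(-4(E_alpha + D)) f = (230/13)cos x + (150/13)sin x - (8803/507)cos 2x + (3754/507)sin 2x
(-(-4(E_alpha + D))) f = -(230/13)cos x - (150/13)sin x + (8803/507)cos 2x - (3754/507)sin 2x


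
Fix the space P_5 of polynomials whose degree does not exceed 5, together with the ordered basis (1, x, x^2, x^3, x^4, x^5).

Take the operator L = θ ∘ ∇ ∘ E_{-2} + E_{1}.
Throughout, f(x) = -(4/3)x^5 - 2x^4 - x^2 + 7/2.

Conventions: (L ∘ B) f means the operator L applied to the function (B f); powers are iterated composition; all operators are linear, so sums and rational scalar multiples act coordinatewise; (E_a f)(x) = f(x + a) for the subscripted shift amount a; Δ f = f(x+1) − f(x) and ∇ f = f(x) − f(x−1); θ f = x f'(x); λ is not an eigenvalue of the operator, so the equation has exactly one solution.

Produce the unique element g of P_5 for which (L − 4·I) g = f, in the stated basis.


g(x) = (4/9)x^5 + (118/27)x^4 + (208/81)x^3 - (347/27)x^2 + (3380/81)x + 1769/162

write g with unknown coordinates in the stated basis and equate coefficients in (L − 4·I) g = f
solving from the highest basis element down gives g = (4/9)x^5 + (118/27)x^4 + (208/81)x^3 - (347/27)x^2 + (3380/81)x + 1769/162
check: L g = (4/9)x^5 + (418/27)x^4 + (832/81)x^3 - (1415/27)x^2 + (13520/81)x + 7643/162
so L g − 4·g = -(4/3)x^5 - 2x^4 - x^2 + 7/2 = f ✓


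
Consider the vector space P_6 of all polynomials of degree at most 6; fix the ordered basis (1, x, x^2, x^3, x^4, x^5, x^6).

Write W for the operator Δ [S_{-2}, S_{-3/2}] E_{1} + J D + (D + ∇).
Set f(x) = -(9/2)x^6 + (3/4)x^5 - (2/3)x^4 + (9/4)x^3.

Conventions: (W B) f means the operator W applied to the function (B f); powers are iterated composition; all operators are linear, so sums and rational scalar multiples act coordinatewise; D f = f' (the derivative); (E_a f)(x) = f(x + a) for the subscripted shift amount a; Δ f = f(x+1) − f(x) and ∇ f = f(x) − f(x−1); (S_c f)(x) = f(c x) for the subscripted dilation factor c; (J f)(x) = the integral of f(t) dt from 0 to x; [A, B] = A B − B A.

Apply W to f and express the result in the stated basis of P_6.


the image equals g(x) = -(9/2)x^6 - (213/4)x^5 + (223/3)x^4 - (1207/12)x^3 + (185/2)x^2 - (241/6)x + 49/6

E_{1} f = -(9/2)x^6 - (105/4)x^5 - (773/12)x^4 - (995/12)x^3 - (229/4)x^2 - (115/6)x - 13/6
S_{-3/2} E_{1} f = -(6561/128)x^6 + (25515/128)x^5 - (20871/64)x^4 + (8955/32)x^3 - (2061/16)x^2 + (115/4)x - 13/6
S_{-2} S_{-3/2} E_{1} f = -(6561/2)x^6 - (25515/4)x^5 - (20871/4)x^4 - (8955/4)x^3 - (2061/4)x^2 - (115/2)x - 13/6
S_{-2} E_{1} f = -288x^6 + 840x^5 - (3092/3)x^4 + (1990/3)x^3 - 229x^2 + (115/3)x - 13/6
S_{-3/2} S_{-2} E_{1} f = -(6561/2)x^6 - (25515/4)x^5 - (20871/4)x^4 - (8955/4)x^3 - (2061/4)x^2 - (115/2)x - 13/6
[S_{-2}, S_{-3/2}] E_{1} f = 0
Δ [S_{-2}, S_{-3/2}] E_{1} f = 0
D f = -27x^5 + (15/4)x^4 - (8/3)x^3 + (27/4)x^2
J D f = -(9/2)x^6 + (3/4)x^5 - (2/3)x^4 + (9/4)x^3
D f = -27x^5 + (15/4)x^4 - (8/3)x^3 + (27/4)x^2
∇ f = -27x^5 + (285/4)x^4 - (601/6)x^3 + (343/4)x^2 - (241/6)x + 49/6
(D + ∇) f = -54x^5 + 75x^4 - (617/6)x^3 + (185/2)x^2 - (241/6)x + 49/6
(Δ [S_{-2}, S_{-3/2}] E_{1} + J D + (D + ∇)) f = -(9/2)x^6 - (213/4)x^5 + (223/3)x^4 - (1207/12)x^3 + (185/2)x^2 - (241/6)x + 49/6


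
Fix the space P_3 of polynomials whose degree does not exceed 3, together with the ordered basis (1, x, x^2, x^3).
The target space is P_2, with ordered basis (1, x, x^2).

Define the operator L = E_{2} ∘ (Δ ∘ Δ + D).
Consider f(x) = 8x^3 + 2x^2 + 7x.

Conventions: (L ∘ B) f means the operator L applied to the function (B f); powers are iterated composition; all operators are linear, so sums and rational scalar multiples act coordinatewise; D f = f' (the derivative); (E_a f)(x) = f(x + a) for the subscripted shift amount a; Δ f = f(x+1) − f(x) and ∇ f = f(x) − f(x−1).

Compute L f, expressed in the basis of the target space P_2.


Δ f = 24x^2 + 28x + 17
Δ Δ f = 48x + 52
D f = 24x^2 + 4x + 7
(Δ ∘ Δ + D) f = 24x^2 + 52x + 59
E_{2} (Δ ∘ Δ + D) f = 24x^2 + 148x + 259

the result is g(x) = 24x^2 + 148x + 259


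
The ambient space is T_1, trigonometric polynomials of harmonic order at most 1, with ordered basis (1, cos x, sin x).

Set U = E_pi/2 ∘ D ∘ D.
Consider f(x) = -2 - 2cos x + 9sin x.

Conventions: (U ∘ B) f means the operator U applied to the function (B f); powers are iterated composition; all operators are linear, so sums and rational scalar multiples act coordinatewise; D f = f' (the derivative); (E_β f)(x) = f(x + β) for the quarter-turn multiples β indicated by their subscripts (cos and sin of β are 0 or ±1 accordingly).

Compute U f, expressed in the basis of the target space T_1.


D f = 9cos x + 2sin x
D D f = 2cos x - 9sin x
E_pi/2 D D f = -9cos x - 2sin x

the image equals g(x) = -9cos x - 2sin x


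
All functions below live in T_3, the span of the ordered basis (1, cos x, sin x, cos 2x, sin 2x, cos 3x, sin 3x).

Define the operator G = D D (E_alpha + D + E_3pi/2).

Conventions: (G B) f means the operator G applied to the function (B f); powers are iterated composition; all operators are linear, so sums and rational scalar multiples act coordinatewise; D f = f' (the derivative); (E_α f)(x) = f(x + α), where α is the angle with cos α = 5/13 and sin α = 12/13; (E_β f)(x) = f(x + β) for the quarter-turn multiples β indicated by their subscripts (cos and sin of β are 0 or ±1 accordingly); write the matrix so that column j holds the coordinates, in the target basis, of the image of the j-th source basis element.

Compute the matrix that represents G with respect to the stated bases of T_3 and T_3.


the matrix is [[0, 0, 0, 0, 0, 0, 0]; [0, -5/13, -12/13, 0, 0, 0, 0]; [0, 12/13, -5/13, 0, 0, 0, 0]; [0, 0, 0, 1152/169, -1832/169, 0, 0]; [0, 0, 0, 1832/169, 1152/169, 0, 0]; [0, 0, 0, 0, 0, 18315/2197, -71640/2197]; [0, 0, 0, 0, 0, 71640/2197, 18315/2197]] (rows listed top to bottom)

image of 1: 0
image of cos x: -(5/13)cos x + (12/13)sin x
image of sin x: -(12/13)cos x - (5/13)sin x
image of cos 2x: (1152/169)cos 2x + (1832/169)sin 2x
image of sin 2x: -(1832/169)cos 2x + (1152/169)sin 2x
image of cos 3x: (18315/2197)cos 3x + (71640/2197)sin 3x
image of sin 3x: -(71640/2197)cos 3x + (18315/2197)sin 3x
each image's coordinates form column j of the matrix


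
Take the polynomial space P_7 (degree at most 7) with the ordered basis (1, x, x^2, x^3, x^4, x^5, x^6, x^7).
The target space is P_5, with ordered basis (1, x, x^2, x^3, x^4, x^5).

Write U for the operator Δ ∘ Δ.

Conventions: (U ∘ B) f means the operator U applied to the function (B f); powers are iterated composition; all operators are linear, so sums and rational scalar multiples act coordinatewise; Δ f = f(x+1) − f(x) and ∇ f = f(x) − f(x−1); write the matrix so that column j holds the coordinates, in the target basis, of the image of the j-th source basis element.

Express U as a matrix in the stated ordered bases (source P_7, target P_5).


image of 1: 0
image of x: 0
image of x^2: 2
image of x^3: 6x + 6
image of x^4: 12x^2 + 24x + 14
image of x^5: 20x^3 + 60x^2 + 70x + 30
image of x^6: 30x^4 + 120x^3 + 210x^2 + 180x + 62
image of x^7: 42x^5 + 210x^4 + 490x^3 + 630x^2 + 434x + 126
each image's coordinates form column j of the matrix

the matrix is [[0, 0, 2, 6, 14, 30, 62, 126]; [0, 0, 0, 6, 24, 70, 180, 434]; [0, 0, 0, 0, 12, 60, 210, 630]; [0, 0, 0, 0, 0, 20, 120, 490]; [0, 0, 0, 0, 0, 0, 30, 210]; [0, 0, 0, 0, 0, 0, 0, 42]] (rows listed top to bottom)


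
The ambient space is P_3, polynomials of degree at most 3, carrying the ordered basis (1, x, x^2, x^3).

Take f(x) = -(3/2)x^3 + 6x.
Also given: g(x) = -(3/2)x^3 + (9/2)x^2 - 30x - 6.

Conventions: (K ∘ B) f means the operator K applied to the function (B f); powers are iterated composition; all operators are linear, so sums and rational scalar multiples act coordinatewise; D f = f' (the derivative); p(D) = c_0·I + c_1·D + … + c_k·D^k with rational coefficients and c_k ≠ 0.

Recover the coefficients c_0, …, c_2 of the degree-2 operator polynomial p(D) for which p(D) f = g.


c_0 = 1, c_1 = -1, c_2 = 4

D^0 f = -(3/2)x^3 + 6x
D^1 f = -(9/2)x^2 + 6
D^2 f = -9x
matching coefficients of g against c_0 f + c_1 Df + … from the top degree down determines the c_i
solution: c_0 = 1, c_1 = -1, c_2 = 4


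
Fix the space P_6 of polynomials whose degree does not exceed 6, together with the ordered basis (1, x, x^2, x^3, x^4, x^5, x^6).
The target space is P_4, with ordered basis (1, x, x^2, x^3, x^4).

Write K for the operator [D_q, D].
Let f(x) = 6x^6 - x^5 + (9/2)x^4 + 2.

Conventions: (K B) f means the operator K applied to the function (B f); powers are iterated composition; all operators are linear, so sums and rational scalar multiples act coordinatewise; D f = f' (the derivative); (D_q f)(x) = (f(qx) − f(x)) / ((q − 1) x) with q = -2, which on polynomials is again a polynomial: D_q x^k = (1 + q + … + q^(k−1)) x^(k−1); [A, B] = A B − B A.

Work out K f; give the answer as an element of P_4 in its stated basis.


D f = 36x^5 - 5x^4 + 18x^3
D_q D f = 396x^4 + 25x^3 + 54x^2
D_q f = -126x^5 - 11x^4 - (45/2)x^3
D D_q f = -630x^4 - 44x^3 - (135/2)x^2
[D_q, D] f = 1026x^4 + 69x^3 + (243/2)x^2

the image equals g(x) = 1026x^4 + 69x^3 + (243/2)x^2
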